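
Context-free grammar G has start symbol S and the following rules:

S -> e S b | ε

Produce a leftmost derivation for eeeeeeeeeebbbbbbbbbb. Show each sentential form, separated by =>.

S => eSb   [S -> e S b]
eSb => eeSbb   [S -> e S b]
eeSbb => eeeSbbb   [S -> e S b]
eeeSbbb => eeeeSbbbb   [S -> e S b]
eeeeSbbbb => eeeeeSbbbbb   [S -> e S b]
eeeeeSbbbbb => eeeeeeSbbbbbb   [S -> e S b]
eeeeeeSbbbbbb => eeeeeeeSbbbbbbb   [S -> e S b]
eeeeeeeSbbbbbbb => eeeeeeeeSbbbbbbbb   [S -> e S b]
eeeeeeeeSbbbbbbbb => eeeeeeeeeSbbbbbbbbb   [S -> e S b]
eeeeeeeeeSbbbbbbbbb => eeeeeeeeeeSbbbbbbbbbb   [S -> e S b]
eeeeeeeeeeSbbbbbbbbbb => eeeeeeeeeebbbbbbbbbb   [S -> ε]

S => eSb => eeSbb => eeeSbbb => eeeeSbbbb => eeeeeSbbbbb => eeeeeeSbbbbbb => eeeeeeeSbbbbbbb => eeeeeeeeSbbbbbbbb => eeeeeeeeeSbbbbbbbbb => eeeeeeeeeeSbbbbbbbbbb => eeeeeeeeeebbbbbbbbbb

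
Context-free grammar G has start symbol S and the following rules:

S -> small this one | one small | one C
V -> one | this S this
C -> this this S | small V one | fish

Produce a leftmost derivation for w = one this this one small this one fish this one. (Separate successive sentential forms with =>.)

S => one C   [S -> one C]
one C => one this this S   [C -> this this S]
one this this S => one this this one C   [S -> one C]
one this this one C => one this this one small V one   [C -> small V one]
one this this one small V one => one this this one small this S this one   [V -> this S this]
one this this one small this S this one => one this this one small this one C this one   [S -> one C]
one this this one small this one C this one => one this this one small this one fish this one   [C -> fish]

S => one C => one this this S => one this this one C => one this this one small V one => one this this one small this S this one => one this this one small this one C this one => one this this one small this one fish this one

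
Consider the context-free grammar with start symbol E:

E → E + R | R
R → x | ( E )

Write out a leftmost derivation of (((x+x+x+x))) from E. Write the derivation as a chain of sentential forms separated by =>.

E => R   [E → R]
R => (E)   [R → ( E )]
(E) => (R)   [E → R]
(R) => ((E))   [R → ( E )]
((E)) => ((R))   [E → R]
((R)) => (((E)))   [R → ( E )]
(((E))) => (((E+R)))   [E → E + R]
(((E+R))) => (((E+R+R)))   [E → E + R]
(((E+R+R))) => (((E+R+R+R)))   [E → E + R]
(((E+R+R+R))) => (((R+R+R+R)))   [E → R]
(((R+R+R+R))) => (((x+R+R+R)))   [R → x]
(((x+R+R+R))) => (((x+x+R+R)))   [R → x]
(((x+x+R+R))) => (((x+x+x+R)))   [R → x]
(((x+x+x+R))) => (((x+x+x+x)))   [R → x]

E => R => (E) => (R) => ((E)) => ((R)) => (((E))) => (((E+R))) => (((E+R+R))) => (((E+R+R+R))) => (((R+R+R+R))) => (((x+R+R+R))) => (((x+x+R+R))) => (((x+x+x+R))) => (((x+x+x+x)))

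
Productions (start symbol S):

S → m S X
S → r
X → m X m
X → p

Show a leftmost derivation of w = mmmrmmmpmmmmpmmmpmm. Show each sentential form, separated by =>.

S => mSX => mmSXX => mmmSXXX => mmmrXXX => mmmrmXmXX => mmmrmmXmmXX => mmmrmmmXmmmXX => mmmrmmmpmmmXX => mmmrmmmpmmmmXmX => mmmrmmmpmmmmpmX => mmmrmmmpmmmmpmmXm => mmmrmmmpmmmmpmmmXmm => mmmrmmmpmmmmpmmmpmm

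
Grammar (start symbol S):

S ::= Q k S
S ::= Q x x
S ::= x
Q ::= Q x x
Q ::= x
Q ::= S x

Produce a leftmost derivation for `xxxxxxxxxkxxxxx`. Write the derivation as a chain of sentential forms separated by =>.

S => QkS   [S ::= Q k S]
QkS => QxxkS   [Q ::= Q x x]
QxxkS => SxxxkS   [Q ::= S x]
SxxxkS => QxxxxxkS   [S ::= Q x x]
QxxxxxkS => SxxxxxxkS   [Q ::= S x]
SxxxxxxkS => QxxxxxxxxkS   [S ::= Q x x]
QxxxxxxxxkS => xxxxxxxxxkS   [Q ::= x]
xxxxxxxxxkS => xxxxxxxxxkQxx   [S ::= Q x x]
xxxxxxxxxkQxx => xxxxxxxxxkQxxxx   [Q ::= Q x x]
xxxxxxxxxkQxxxx => xxxxxxxxxkxxxxx   [Q ::= x]

S=>QkS=>QxxkS=>SxxxkS=>QxxxxxkS=>SxxxxxxkS=>QxxxxxxxxkS=>xxxxxxxxxkS=>xxxxxxxxxkQxx=>xxxxxxxxxkQxxxx=>xxxxxxxxxkxxxxx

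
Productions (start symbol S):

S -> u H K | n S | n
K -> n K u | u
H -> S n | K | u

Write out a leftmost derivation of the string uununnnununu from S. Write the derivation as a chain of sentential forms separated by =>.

S => uHK   [S -> u H K]
uHK => uSnK   [H -> S n]
uSnK => uuHKnK   [S -> u H K]
uuHKnK => uuSnKnK   [H -> S n]
uuSnKnK => uunSnKnK   [S -> n S]
uunSnKnK => uunuHKnKnK   [S -> u H K]
uunuHKnKnK => uunuSnKnKnK   [H -> S n]
uunuSnKnKnK => uununSnKnKnK   [S -> n S]
uununSnKnKnK => uununnnKnKnK   [S -> n]
uununnnKnKnK => uununnnunKnK   [K -> u]
uununnnunKnK => uununnnununK   [K -> u]
uununnnununK => uununnnununu   [K -> u]

S => uHK => uSnK => uuHKnK => uuSnKnK => uunSnKnK => uunuHKnKnK => uunuSnKnKnK => uununSnKnKnK => uununnnKnKnK => uununnnunKnK => uununnnununK => uununnnununu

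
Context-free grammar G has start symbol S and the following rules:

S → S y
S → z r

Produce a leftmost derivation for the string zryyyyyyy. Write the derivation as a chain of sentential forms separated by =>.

S => Sy   [S → S y]
Sy => Syy   [S → S y]
Syy => Syyy   [S → S y]
Syyy => Syyyy   [S → S y]
Syyyy => Syyyyy   [S → S y]
Syyyyy => Syyyyyy   [S → S y]
Syyyyyy => Syyyyyyy   [S → S y]
Syyyyyyy => zryyyyyyy   [S → z r]

S => Sy => Syy => Syyy => Syyyy => Syyyyy => Syyyyyy => Syyyyyyy => zryyyyyyy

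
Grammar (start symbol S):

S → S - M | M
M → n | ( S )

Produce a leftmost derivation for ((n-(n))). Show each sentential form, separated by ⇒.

S⇒M⇒(S)⇒(M)⇒((S))⇒((S-M))⇒((M-M))⇒((n-M))⇒((n-(S)))⇒((n-(M)))⇒((n-(n)))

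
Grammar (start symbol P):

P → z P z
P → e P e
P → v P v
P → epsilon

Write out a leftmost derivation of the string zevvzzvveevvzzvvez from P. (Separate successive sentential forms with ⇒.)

P⇒zPz⇒zePez⇒zevPvez⇒zevvPvvez⇒zevvzPzvvez⇒zevvzzPzzvvez⇒zevvzzvPvzzvvez⇒zevvzzvvPvvzzvvez⇒zevvzzvvePevvzzvvez⇒zevvzzvveevvzzvvez

P ⇒ zPz   [P → z P z]
zPz ⇒ zePez   [P → e P e]
zePez ⇒ zevPvez   [P → v P v]
zevPvez ⇒ zevvPvvez   [P → v P v]
zevvPvvez ⇒ zevvzPzvvez   [P → z P z]
zevvzPzvvez ⇒ zevvzzPzzvvez   [P → z P z]
zevvzzPzzvvez ⇒ zevvzzvPvzzvvez   [P → v P v]
zevvzzvPvzzvvez ⇒ zevvzzvvPvvzzvvez   [P → v P v]
zevvzzvvPvvzzvvez ⇒ zevvzzvvePevvzzvvez   [P → e P e]
zevvzzvvePevvzzvvez ⇒ zevvzzvveevvzzvvez   [P → epsilon]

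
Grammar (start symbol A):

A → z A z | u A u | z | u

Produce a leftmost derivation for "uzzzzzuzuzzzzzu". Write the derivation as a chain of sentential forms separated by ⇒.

A ⇒ uAu   [A → u A u]
uAu ⇒ uzAzu   [A → z A z]
uzAzu ⇒ uzzAzzu   [A → z A z]
uzzAzzu ⇒ uzzzAzzzu   [A → z A z]
uzzzAzzzu ⇒ uzzzzAzzzzu   [A → z A z]
uzzzzAzzzzu ⇒ uzzzzzAzzzzzu   [A → z A z]
uzzzzzAzzzzzu ⇒ uzzzzzuAuzzzzzu   [A → u A u]
uzzzzzuAuzzzzzu ⇒ uzzzzzuzuzzzzzu   [A → z]

A ⇒ uAu ⇒ uzAzu ⇒ uzzAzzu ⇒ uzzzAzzzu ⇒ uzzzzAzzzzu ⇒ uzzzzzAzzzzzu ⇒ uzzzzzuAuzzzzzu ⇒ uzzzzzuzuzzzzzu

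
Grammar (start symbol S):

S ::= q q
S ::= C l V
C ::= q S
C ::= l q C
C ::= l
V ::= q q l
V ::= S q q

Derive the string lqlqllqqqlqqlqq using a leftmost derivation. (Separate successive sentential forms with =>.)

S => ClV => lqClV => lqlqClV => lqlqllV => lqlqllSqq => lqlqllClVqq => lqlqllqSlVqq => lqlqllqqqlVqq => lqlqllqqqlqqlqq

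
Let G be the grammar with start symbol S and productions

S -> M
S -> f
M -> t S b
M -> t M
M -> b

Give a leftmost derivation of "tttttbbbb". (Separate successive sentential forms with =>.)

S=>M=>tM=>ttSb=>ttMb=>tttMb=>ttttSbb=>ttttMbb=>tttttSbbb=>tttttMbbb=>tttttbbbb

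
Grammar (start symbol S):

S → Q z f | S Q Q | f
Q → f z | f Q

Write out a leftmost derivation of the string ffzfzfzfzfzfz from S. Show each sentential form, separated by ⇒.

S⇒SQQ⇒SQQQQ⇒SQQQQQQ⇒fQQQQQQ⇒ffzQQQQQ⇒ffzfzQQQQ⇒ffzfzfzQQQ⇒ffzfzfzfzQQ⇒ffzfzfzfzfzQ⇒ffzfzfzfzfzfz

S ⇒ SQQ   [S → S Q Q]
SQQ ⇒ SQQQQ   [S → S Q Q]
SQQQQ ⇒ SQQQQQQ   [S → S Q Q]
SQQQQQQ ⇒ fQQQQQQ   [S → f]
fQQQQQQ ⇒ ffzQQQQQ   [Q → f z]
ffzQQQQQ ⇒ ffzfzQQQQ   [Q → f z]
ffzfzQQQQ ⇒ ffzfzfzQQQ   [Q → f z]
ffzfzfzQQQ ⇒ ffzfzfzfzQQ   [Q → f z]
ffzfzfzfzQQ ⇒ ffzfzfzfzfzQ   [Q → f z]
ffzfzfzfzfzQ ⇒ ffzfzfzfzfzfz   [Q → f z]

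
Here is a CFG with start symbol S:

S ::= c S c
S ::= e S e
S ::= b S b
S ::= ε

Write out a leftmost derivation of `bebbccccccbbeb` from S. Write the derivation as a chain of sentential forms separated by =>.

S => bSb   [S ::= b S b]
bSb => beSeb   [S ::= e S e]
beSeb => bebSbeb   [S ::= b S b]
bebSbeb => bebbSbbeb   [S ::= b S b]
bebbSbbeb => bebbcScbbeb   [S ::= c S c]
bebbcScbbeb => bebbccSccbbeb   [S ::= c S c]
bebbccSccbbeb => bebbcccScccbbeb   [S ::= c S c]
bebbcccScccbbeb => bebbccccccbbeb   [S ::= ε]

S=>bSb=>beSeb=>bebSbeb=>bebbSbbeb=>bebbcScbbeb=>bebbccSccbbeb=>bebbcccScccbbeb=>bebbccccccbbeb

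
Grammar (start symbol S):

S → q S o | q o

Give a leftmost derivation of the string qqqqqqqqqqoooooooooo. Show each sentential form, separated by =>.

S => qSo   [S → q S o]
qSo => qqSoo   [S → q S o]
qqSoo => qqqSooo   [S → q S o]
qqqSooo => qqqqSoooo   [S → q S o]
qqqqSoooo => qqqqqSooooo   [S → q S o]
qqqqqSooooo => qqqqqqSoooooo   [S → q S o]
qqqqqqSoooooo => qqqqqqqSooooooo   [S → q S o]
qqqqqqqSooooooo => qqqqqqqqSoooooooo   [S → q S o]
qqqqqqqqSoooooooo => qqqqqqqqqSooooooooo   [S → q S o]
qqqqqqqqqSooooooooo => qqqqqqqqqqoooooooooo   [S → q o]

S => qSo => qqSoo => qqqSooo => qqqqSoooo => qqqqqSooooo => qqqqqqSoooooo => qqqqqqqSooooooo => qqqqqqqqSoooooooo => qqqqqqqqqSooooooooo => qqqqqqqqqqoooooooooo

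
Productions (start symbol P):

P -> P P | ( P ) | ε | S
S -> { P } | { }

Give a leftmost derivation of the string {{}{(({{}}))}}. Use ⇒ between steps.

P⇒S⇒{P}⇒{PP}⇒{SP}⇒{{P}P}⇒{{}P}⇒{{}S}⇒{{}{P}}⇒{{}{(P)}}⇒{{}{((P))}}⇒{{}{((S))}}⇒{{}{(({P}))}}⇒{{}{(({S}))}}⇒{{}{(({{}}))}}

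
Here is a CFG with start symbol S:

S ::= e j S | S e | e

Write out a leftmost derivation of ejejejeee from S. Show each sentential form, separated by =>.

S=>Se=>ejSe=>ejejSe=>ejejSee=>ejejejSee=>ejejejeee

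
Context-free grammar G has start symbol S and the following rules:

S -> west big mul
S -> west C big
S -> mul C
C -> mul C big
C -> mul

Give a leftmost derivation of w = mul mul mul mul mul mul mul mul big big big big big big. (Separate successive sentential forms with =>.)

S => mul C => mul mul C big => mul mul mul C big big => mul mul mul mul C big big big => mul mul mul mul mul C big big big big => mul mul mul mul mul mul C big big big big big => mul mul mul mul mul mul mul C big big big big big big => mul mul mul mul mul mul mul mul big big big big big big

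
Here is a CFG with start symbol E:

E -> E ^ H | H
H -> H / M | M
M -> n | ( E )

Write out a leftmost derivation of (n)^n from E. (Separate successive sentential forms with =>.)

E => E^H   [E -> E ^ H]
E^H => H^H   [E -> H]
H^H => M^H   [H -> M]
M^H => (E)^H   [M -> ( E )]
(E)^H => (H)^H   [E -> H]
(H)^H => (M)^H   [H -> M]
(M)^H => (n)^H   [M -> n]
(n)^H => (n)^M   [H -> M]
(n)^M => (n)^n   [M -> n]

E=>E^H=>H^H=>M^H=>(E)^H=>(H)^H=>(M)^H=>(n)^H=>(n)^M=>(n)^n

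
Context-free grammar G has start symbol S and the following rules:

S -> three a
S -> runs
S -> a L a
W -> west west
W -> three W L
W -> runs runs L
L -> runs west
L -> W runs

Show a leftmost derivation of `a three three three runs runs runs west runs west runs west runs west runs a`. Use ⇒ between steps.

S ⇒ a L a ⇒ a W runs a ⇒ a three W L runs a ⇒ a three three W L L runs a ⇒ a three three three W L L L runs a ⇒ a three three three runs runs L L L L runs a ⇒ a three three three runs runs runs west L L L runs a ⇒ a three three three runs runs runs west runs west L L runs a ⇒ a three three three runs runs runs west runs west runs west L runs a ⇒ a three three three runs runs runs west runs west runs west runs west runs a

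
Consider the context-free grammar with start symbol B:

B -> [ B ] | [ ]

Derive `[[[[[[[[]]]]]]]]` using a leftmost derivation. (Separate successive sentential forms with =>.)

B => [B] => [[B]] => [[[B]]] => [[[[B]]]] => [[[[[B]]]]] => [[[[[[B]]]]]] => [[[[[[[B]]]]]]] => [[[[[[[[]]]]]]]]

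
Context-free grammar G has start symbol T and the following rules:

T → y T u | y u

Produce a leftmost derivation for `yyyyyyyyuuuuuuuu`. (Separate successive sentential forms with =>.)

T => yTu   [T → y T u]
yTu => yyTuu   [T → y T u]
yyTuu => yyyTuuu   [T → y T u]
yyyTuuu => yyyyTuuuu   [T → y T u]
yyyyTuuuu => yyyyyTuuuuu   [T → y T u]
yyyyyTuuuuu => yyyyyyTuuuuuu   [T → y T u]
yyyyyyTuuuuuu => yyyyyyyTuuuuuuu   [T → y T u]
yyyyyyyTuuuuuuu => yyyyyyyyuuuuuuuu   [T → y u]

T=>yTu=>yyTuu=>yyyTuuu=>yyyyTuuuu=>yyyyyTuuuuu=>yyyyyyTuuuuuu=>yyyyyyyTuuuuuuu=>yyyyyyyyuuuuuuuu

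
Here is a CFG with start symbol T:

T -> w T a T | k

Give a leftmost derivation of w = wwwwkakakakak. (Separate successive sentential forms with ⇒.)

T⇒wTaT⇒wwTaTaT⇒wwwTaTaTaT⇒wwwwTaTaTaTaT⇒wwwwkaTaTaTaT⇒wwwwkakaTaTaT⇒wwwwkakakaTaT⇒wwwwkakakakaT⇒wwwwkakakakak

T ⇒ wTaT   [T -> w T a T]
wTaT ⇒ wwTaTaT   [T -> w T a T]
wwTaTaT ⇒ wwwTaTaTaT   [T -> w T a T]
wwwTaTaTaT ⇒ wwwwTaTaTaTaT   [T -> w T a T]
wwwwTaTaTaTaT ⇒ wwwwkaTaTaTaT   [T -> k]
wwwwkaTaTaTaT ⇒ wwwwkakaTaTaT   [T -> k]
wwwwkakaTaTaT ⇒ wwwwkakakaTaT   [T -> k]
wwwwkakakaTaT ⇒ wwwwkakakakaT   [T -> k]
wwwwkakakakaT ⇒ wwwwkakakakak   [T -> k]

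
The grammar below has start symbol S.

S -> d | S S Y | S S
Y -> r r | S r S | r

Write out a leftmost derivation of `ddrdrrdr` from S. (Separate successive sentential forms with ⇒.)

S ⇒ SSY ⇒ SSYSY ⇒ SSYSYSY ⇒ dSYSYSY ⇒ ddYSYSY ⇒ ddrSYSY ⇒ ddrdYSY ⇒ ddrdrrSY ⇒ ddrdrrdY ⇒ ddrdrrdr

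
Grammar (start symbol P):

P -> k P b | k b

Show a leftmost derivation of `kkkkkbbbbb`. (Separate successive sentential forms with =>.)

P=>kPb=>kkPbb=>kkkPbbb=>kkkkPbbbb=>kkkkkbbbbb

P => kPb   [P -> k P b]
kPb => kkPbb   [P -> k P b]
kkPbb => kkkPbbb   [P -> k P b]
kkkPbbb => kkkkPbbbb   [P -> k P b]
kkkkPbbbb => kkkkkbbbbb   [P -> k b]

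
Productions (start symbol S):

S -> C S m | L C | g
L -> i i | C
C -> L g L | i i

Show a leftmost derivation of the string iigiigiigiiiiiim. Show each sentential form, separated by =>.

S=>CSm=>LgLSm=>CgLSm=>LgLgLSm=>CgLgLSm=>LgLgLgLSm=>iigLgLgLSm=>iigiigLgLSm=>iigiigiigLSm=>iigiigiigCSm=>iigiigiigiiSm=>iigiigiigiiLCm=>iigiigiigiiiiCm=>iigiigiigiiiiiim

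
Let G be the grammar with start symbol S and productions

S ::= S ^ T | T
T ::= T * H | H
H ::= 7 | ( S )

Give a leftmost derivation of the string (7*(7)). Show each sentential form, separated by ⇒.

S⇒T⇒H⇒(S)⇒(T)⇒(T*H)⇒(H*H)⇒(7*H)⇒(7*(S))⇒(7*(T))⇒(7*(H))⇒(7*(7))

S ⇒ T   [S ::= T]
T ⇒ H   [T ::= H]
H ⇒ (S)   [H ::= ( S )]
(S) ⇒ (T)   [S ::= T]
(T) ⇒ (T*H)   [T ::= T * H]
(T*H) ⇒ (H*H)   [T ::= H]
(H*H) ⇒ (7*H)   [H ::= 7]
(7*H) ⇒ (7*(S))   [H ::= ( S )]
(7*(S)) ⇒ (7*(T))   [S ::= T]
(7*(T)) ⇒ (7*(H))   [T ::= H]
(7*(H)) ⇒ (7*(7))   [H ::= 7]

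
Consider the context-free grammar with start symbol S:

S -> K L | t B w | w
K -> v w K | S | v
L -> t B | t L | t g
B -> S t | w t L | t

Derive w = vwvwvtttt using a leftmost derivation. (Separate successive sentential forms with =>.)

S => KL   [S -> K L]
KL => vwKL   [K -> v w K]
vwKL => vwvwKL   [K -> v w K]
vwvwKL => vwvwvL   [K -> v]
vwvwvL => vwvwvtL   [L -> t L]
vwvwvtL => vwvwvttL   [L -> t L]
vwvwvttL => vwvwvtttB   [L -> t B]
vwvwvtttB => vwvwvtttt   [B -> t]

S => KL => vwKL => vwvwKL => vwvwvL => vwvwvtL => vwvwvttL => vwvwvtttB => vwvwvtttt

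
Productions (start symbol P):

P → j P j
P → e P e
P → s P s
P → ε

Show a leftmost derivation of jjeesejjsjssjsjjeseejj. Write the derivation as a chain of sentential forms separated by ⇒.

P⇒jPj⇒jjPjj⇒jjePejj⇒jjeePeejj⇒jjeesPseejj⇒jjeesePeseejj⇒jjeesejPjeseejj⇒jjeesejjPjjeseejj⇒jjeesejjsPsjjeseejj⇒jjeesejjsjPjsjjeseejj⇒jjeesejjsjsPsjsjjeseejj⇒jjeesejjsjssjsjjeseejj

P ⇒ jPj   [P → j P j]
jPj ⇒ jjPjj   [P → j P j]
jjPjj ⇒ jjePejj   [P → e P e]
jjePejj ⇒ jjeePeejj   [P → e P e]
jjeePeejj ⇒ jjeesPseejj   [P → s P s]
jjeesPseejj ⇒ jjeesePeseejj   [P → e P e]
jjeesePeseejj ⇒ jjeesejPjeseejj   [P → j P j]
jjeesejPjeseejj ⇒ jjeesejjPjjeseejj   [P → j P j]
jjeesejjPjjeseejj ⇒ jjeesejjsPsjjeseejj   [P → s P s]
jjeesejjsPsjjeseejj ⇒ jjeesejjsjPjsjjeseejj   [P → j P j]
jjeesejjsjPjsjjeseejj ⇒ jjeesejjsjsPsjsjjeseejj   [P → s P s]
jjeesejjsjsPsjsjjeseejj ⇒ jjeesejjsjssjsjjeseejj   [P → ε]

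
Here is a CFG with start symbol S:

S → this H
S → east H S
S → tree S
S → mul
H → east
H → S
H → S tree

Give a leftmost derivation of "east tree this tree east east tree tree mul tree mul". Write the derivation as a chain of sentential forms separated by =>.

S => east H S   [S → east H S]
east H S => east S S   [H → S]
east S S => east tree S S   [S → tree S]
east tree S S => east tree this H S   [S → this H]
east tree this H S => east tree this S tree S   [H → S tree]
east tree this S tree S => east tree this tree S tree S   [S → tree S]
east tree this tree S tree S => east tree this tree east H S tree S   [S → east H S]
east tree this tree east H S tree S => east tree this tree east east S tree S   [H → east]
east tree this tree east east S tree S => east tree this tree east east tree S tree S   [S → tree S]
east tree this tree east east tree S tree S => east tree this tree east east tree tree S tree S   [S → tree S]
east tree this tree east east tree tree S tree S => east tree this tree east east tree tree mul tree S   [S → mul]
east tree this tree east east tree tree mul tree S => east tree this tree east east tree tree mul tree mul   [S → mul]

S => east H S => east S S => east tree S S => east tree this H S => east tree this S tree S => east tree this tree S tree S => east tree this tree east H S tree S => east tree this tree east east S tree S => east tree this tree east east tree S tree S => east tree this tree east east tree tree S tree S => east tree this tree east east tree tree mul tree S => east tree this tree east east tree tree mul tree mul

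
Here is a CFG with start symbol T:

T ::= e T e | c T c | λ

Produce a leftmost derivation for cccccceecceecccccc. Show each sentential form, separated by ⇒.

T ⇒ cTc   [T ::= c T c]
cTc ⇒ ccTcc   [T ::= c T c]
ccTcc ⇒ cccTccc   [T ::= c T c]
cccTccc ⇒ ccccTcccc   [T ::= c T c]
ccccTcccc ⇒ cccccTccccc   [T ::= c T c]
cccccTccccc ⇒ ccccccTcccccc   [T ::= c T c]
ccccccTcccccc ⇒ cccccceTecccccc   [T ::= e T e]
cccccceTecccccc ⇒ cccccceeTeecccccc   [T ::= e T e]
cccccceeTeecccccc ⇒ cccccceecTceecccccc   [T ::= c T c]
cccccceecTceecccccc ⇒ cccccceecceecccccc   [T ::= λ]

T ⇒ cTc ⇒ ccTcc ⇒ cccTccc ⇒ ccccTcccc ⇒ cccccTccccc ⇒ ccccccTcccccc ⇒ cccccceTecccccc ⇒ cccccceeTeecccccc ⇒ cccccceecTceecccccc ⇒ cccccceecceecccccc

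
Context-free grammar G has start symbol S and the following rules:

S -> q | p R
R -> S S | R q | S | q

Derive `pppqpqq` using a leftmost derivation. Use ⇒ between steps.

S ⇒ pR ⇒ pS ⇒ ppR ⇒ ppRq ⇒ ppSq ⇒ pppRq ⇒ pppSSq ⇒ pppqSq ⇒ pppqpRq ⇒ pppqpqq

S ⇒ pR   [S -> p R]
pR ⇒ pS   [R -> S]
pS ⇒ ppR   [S -> p R]
ppR ⇒ ppRq   [R -> R q]
ppRq ⇒ ppSq   [R -> S]
ppSq ⇒ pppRq   [S -> p R]
pppRq ⇒ pppSSq   [R -> S S]
pppSSq ⇒ pppqSq   [S -> q]
pppqSq ⇒ pppqpRq   [S -> p R]
pppqpRq ⇒ pppqpqq   [R -> q]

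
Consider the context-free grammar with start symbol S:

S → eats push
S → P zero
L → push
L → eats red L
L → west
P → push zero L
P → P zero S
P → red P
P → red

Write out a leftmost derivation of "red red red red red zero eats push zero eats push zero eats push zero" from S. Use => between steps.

S => P zero => red P zero => red red P zero => red red red P zero => red red red P zero S zero => red red red red P zero S zero => red red red red P zero S zero S zero => red red red red P zero S zero S zero S zero => red red red red red zero S zero S zero S zero => red red red red red zero eats push zero S zero S zero => red red red red red zero eats push zero eats push zero S zero => red red red red red zero eats push zero eats push zero eats push zero

S => P zero   [S → P zero]
P zero => red P zero   [P → red P]
red P zero => red red P zero   [P → red P]
red red P zero => red red red P zero   [P → red P]
red red red P zero => red red red P zero S zero   [P → P zero S]
red red red P zero S zero => red red red red P zero S zero   [P → red P]
red red red red P zero S zero => red red red red P zero S zero S zero   [P → P zero S]
red red red red P zero S zero S zero => red red red red P zero S zero S zero S zero   [P → P zero S]
red red red red P zero S zero S zero S zero => red red red red red zero S zero S zero S zero   [P → red]
red red red red red zero S zero S zero S zero => red red red red red zero eats push zero S zero S zero   [S → eats push]
red red red red red zero eats push zero S zero S zero => red red red red red zero eats push zero eats push zero S zero   [S → eats push]
red red red red red zero eats push zero eats push zero S zero => red red red red red zero eats push zero eats push zero eats push zero   [S → eats push]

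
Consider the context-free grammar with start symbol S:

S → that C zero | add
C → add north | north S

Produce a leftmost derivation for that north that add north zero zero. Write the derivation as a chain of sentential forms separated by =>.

S => that C zero => that north S zero => that north that C zero zero => that north that add north zero zero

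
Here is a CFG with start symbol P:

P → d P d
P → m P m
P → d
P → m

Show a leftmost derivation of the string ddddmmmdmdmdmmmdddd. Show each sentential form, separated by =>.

P => dPd   [P → d P d]
dPd => ddPdd   [P → d P d]
ddPdd => dddPddd   [P → d P d]
dddPddd => ddddPdddd   [P → d P d]
ddddPdddd => ddddmPmdddd   [P → m P m]
ddddmPmdddd => ddddmmPmmdddd   [P → m P m]
ddddmmPmmdddd => ddddmmmPmmmdddd   [P → m P m]
ddddmmmPmmmdddd => ddddmmmdPdmmmdddd   [P → d P d]
ddddmmmdPdmmmdddd => ddddmmmdmPmdmmmdddd   [P → m P m]
ddddmmmdmPmdmmmdddd => ddddmmmdmdmdmmmdddd   [P → d]

P => dPd => ddPdd => dddPddd => ddddPdddd => ddddmPmdddd => ddddmmPmmdddd => ddddmmmPmmmdddd => ddddmmmdPdmmmdddd => ddddmmmdmPmdmmmdddd => ddddmmmdmdmdmmmdddd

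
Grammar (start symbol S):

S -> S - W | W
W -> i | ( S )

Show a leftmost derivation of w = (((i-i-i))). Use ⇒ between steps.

S ⇒ W ⇒ (S) ⇒ (W) ⇒ ((S)) ⇒ ((W)) ⇒ (((S))) ⇒ (((S-W))) ⇒ (((S-W-W))) ⇒ (((W-W-W))) ⇒ (((i-W-W))) ⇒ (((i-i-W))) ⇒ (((i-i-i)))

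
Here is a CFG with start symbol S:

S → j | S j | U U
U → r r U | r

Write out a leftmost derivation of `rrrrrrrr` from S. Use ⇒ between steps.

S⇒UU⇒rrUU⇒rrrU⇒rrrrrU⇒rrrrrrrU⇒rrrrrrrr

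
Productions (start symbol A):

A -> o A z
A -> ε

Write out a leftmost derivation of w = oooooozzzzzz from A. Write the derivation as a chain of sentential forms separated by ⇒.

A ⇒ oAz ⇒ ooAzz ⇒ oooAzzz ⇒ ooooAzzzz ⇒ oooooAzzzzz ⇒ ooooooAzzzzzz ⇒ oooooozzzzzz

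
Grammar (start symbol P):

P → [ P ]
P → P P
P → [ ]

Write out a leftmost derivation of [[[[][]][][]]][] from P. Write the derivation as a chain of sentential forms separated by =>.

P => PP => [P]P => [[P]]P => [[PP]]P => [[PPP]]P => [[[P]PP]]P => [[[PP]PP]]P => [[[[]P]PP]]P => [[[[][]]PP]]P => [[[[][]][]P]]P => [[[[][]][][]]]P => [[[[][]][][]]][]

P => PP   [P → P P]
PP => [P]P   [P → [ P ]]
[P]P => [[P]]P   [P → [ P ]]
[[P]]P => [[PP]]P   [P → P P]
[[PP]]P => [[PPP]]P   [P → P P]
[[PPP]]P => [[[P]PP]]P   [P → [ P ]]
[[[P]PP]]P => [[[PP]PP]]P   [P → P P]
[[[PP]PP]]P => [[[[]P]PP]]P   [P → [ ]]
[[[[]P]PP]]P => [[[[][]]PP]]P   [P → [ ]]
[[[[][]]PP]]P => [[[[][]][]P]]P   [P → [ ]]
[[[[][]][]P]]P => [[[[][]][][]]]P   [P → [ ]]
[[[[][]][][]]]P => [[[[][]][][]]][]   [P → [ ]]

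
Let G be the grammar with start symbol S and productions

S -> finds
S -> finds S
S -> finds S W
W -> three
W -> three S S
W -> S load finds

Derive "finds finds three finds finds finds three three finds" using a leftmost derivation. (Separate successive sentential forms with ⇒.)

S ⇒ finds S W   [S -> finds S W]
finds S W ⇒ finds finds W   [S -> finds]
finds finds W ⇒ finds finds three S S   [W -> three S S]
finds finds three S S ⇒ finds finds three finds S W S   [S -> finds S W]
finds finds three finds S W S ⇒ finds finds three finds finds S W W S   [S -> finds S W]
finds finds three finds finds S W W S ⇒ finds finds three finds finds finds W W S   [S -> finds]
finds finds three finds finds finds W W S ⇒ finds finds three finds finds finds three W S   [W -> three]
finds finds three finds finds finds three W S ⇒ finds finds three finds finds finds three three S   [W -> three]
finds finds three finds finds finds three three S ⇒ finds finds three finds finds finds three three finds   [S -> finds]

S ⇒ finds S W ⇒ finds finds W ⇒ finds finds three S S ⇒ finds finds three finds S W S ⇒ finds finds three finds finds S W W S ⇒ finds finds three finds finds finds W W S ⇒ finds finds three finds finds finds three W S ⇒ finds finds three finds finds finds three three S ⇒ finds finds three finds finds finds three three finds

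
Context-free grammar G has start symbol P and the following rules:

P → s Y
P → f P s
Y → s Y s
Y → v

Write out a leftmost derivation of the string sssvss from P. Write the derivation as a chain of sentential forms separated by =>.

P => sY   [P → s Y]
sY => ssYs   [Y → s Y s]
ssYs => sssYss   [Y → s Y s]
sssYss => sssvss   [Y → v]

P => sY => ssYs => sssYss => sssvss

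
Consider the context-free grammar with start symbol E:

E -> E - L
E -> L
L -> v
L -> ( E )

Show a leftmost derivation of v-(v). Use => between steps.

E => E-L   [E -> E - L]
E-L => L-L   [E -> L]
L-L => v-L   [L -> v]
v-L => v-(E)   [L -> ( E )]
v-(E) => v-(L)   [E -> L]
v-(L) => v-(v)   [L -> v]

E=>E-L=>L-L=>v-L=>v-(E)=>v-(L)=>v-(v)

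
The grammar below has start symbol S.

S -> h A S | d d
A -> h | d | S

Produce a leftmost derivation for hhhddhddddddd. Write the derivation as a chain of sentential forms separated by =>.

S=>hAS=>hSS=>hhASS=>hhSSS=>hhhASSS=>hhhSSSS=>hhhddSSS=>hhhddhASSS=>hhhddhdSSS=>hhhddhdddSS=>hhhddhdddddS=>hhhddhddddddd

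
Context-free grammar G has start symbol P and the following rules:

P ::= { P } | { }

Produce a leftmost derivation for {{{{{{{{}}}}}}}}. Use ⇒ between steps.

P ⇒ {P} ⇒ {{P}} ⇒ {{{P}}} ⇒ {{{{P}}}} ⇒ {{{{{P}}}}} ⇒ {{{{{{P}}}}}} ⇒ {{{{{{{P}}}}}}} ⇒ {{{{{{{{}}}}}}}}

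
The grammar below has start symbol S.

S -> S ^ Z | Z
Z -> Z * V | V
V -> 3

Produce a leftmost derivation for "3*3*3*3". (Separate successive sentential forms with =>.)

S=>Z=>Z*V=>Z*V*V=>Z*V*V*V=>V*V*V*V=>3*V*V*V=>3*3*V*V=>3*3*3*V=>3*3*3*3

S => Z   [S -> Z]
Z => Z*V   [Z -> Z * V]
Z*V => Z*V*V   [Z -> Z * V]
Z*V*V => Z*V*V*V   [Z -> Z * V]
Z*V*V*V => V*V*V*V   [Z -> V]
V*V*V*V => 3*V*V*V   [V -> 3]
3*V*V*V => 3*3*V*V   [V -> 3]
3*3*V*V => 3*3*3*V   [V -> 3]
3*3*3*V => 3*3*3*3   [V -> 3]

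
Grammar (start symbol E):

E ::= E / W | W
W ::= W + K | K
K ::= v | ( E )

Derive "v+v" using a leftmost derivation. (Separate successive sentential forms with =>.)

E=>W=>W+K=>K+K=>v+K=>v+v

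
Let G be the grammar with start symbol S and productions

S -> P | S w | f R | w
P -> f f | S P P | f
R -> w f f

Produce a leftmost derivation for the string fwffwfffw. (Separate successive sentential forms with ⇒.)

S ⇒ Sw ⇒ Pw ⇒ SPPw ⇒ SwPPw ⇒ fRwPPw ⇒ fwffwPPw ⇒ fwffwffPw ⇒ fwffwfffw

S ⇒ Sw   [S -> S w]
Sw ⇒ Pw   [S -> P]
Pw ⇒ SPPw   [P -> S P P]
SPPw ⇒ SwPPw   [S -> S w]
SwPPw ⇒ fRwPPw   [S -> f R]
fRwPPw ⇒ fwffwPPw   [R -> w f f]
fwffwPPw ⇒ fwffwffPw   [P -> f f]
fwffwffPw ⇒ fwffwfffw   [P -> f]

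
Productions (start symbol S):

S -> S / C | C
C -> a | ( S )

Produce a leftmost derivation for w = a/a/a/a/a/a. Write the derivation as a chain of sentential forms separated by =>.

S=>S/C=>S/C/C=>S/C/C/C=>S/C/C/C/C=>S/C/C/C/C/C=>C/C/C/C/C/C=>a/C/C/C/C/C=>a/a/C/C/C/C=>a/a/a/C/C/C=>a/a/a/a/C/C=>a/a/a/a/a/C=>a/a/a/a/a/a

S => S/C   [S -> S / C]
S/C => S/C/C   [S -> S / C]
S/C/C => S/C/C/C   [S -> S / C]
S/C/C/C => S/C/C/C/C   [S -> S / C]
S/C/C/C/C => S/C/C/C/C/C   [S -> S / C]
S/C/C/C/C/C => C/C/C/C/C/C   [S -> C]
C/C/C/C/C/C => a/C/C/C/C/C   [C -> a]
a/C/C/C/C/C => a/a/C/C/C/C   [C -> a]
a/a/C/C/C/C => a/a/a/C/C/C   [C -> a]
a/a/a/C/C/C => a/a/a/a/C/C   [C -> a]
a/a/a/a/C/C => a/a/a/a/a/C   [C -> a]
a/a/a/a/a/C => a/a/a/a/a/a   [C -> a]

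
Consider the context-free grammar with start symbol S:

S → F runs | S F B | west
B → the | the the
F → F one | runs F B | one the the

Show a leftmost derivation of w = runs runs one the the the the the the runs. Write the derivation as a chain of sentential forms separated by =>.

S => F runs   [S → F runs]
F runs => runs F B runs   [F → runs F B]
runs F B runs => runs runs F B B runs   [F → runs F B]
runs runs F B B runs => runs runs one the the B B runs   [F → one the the]
runs runs one the the B B runs => runs runs one the the the the B runs   [B → the the]
runs runs one the the the the B runs => runs runs one the the the the the the runs   [B → the the]

S => F runs => runs F B runs => runs runs F B B runs => runs runs one the the B B runs => runs runs one the the the the B runs => runs runs one the the the the the the runs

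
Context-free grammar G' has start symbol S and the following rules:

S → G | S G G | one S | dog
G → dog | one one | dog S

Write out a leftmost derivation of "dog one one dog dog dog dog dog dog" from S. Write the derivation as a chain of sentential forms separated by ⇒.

S ⇒ G ⇒ dog S ⇒ dog one S ⇒ dog one S G G ⇒ dog one S G G G G ⇒ dog one one S G G G G ⇒ dog one one dog G G G G ⇒ dog one one dog dog G G G ⇒ dog one one dog dog dog S G G ⇒ dog one one dog dog dog dog G G ⇒ dog one one dog dog dog dog dog G ⇒ dog one one dog dog dog dog dog dog

S ⇒ G   [S → G]
G ⇒ dog S   [G → dog S]
dog S ⇒ dog one S   [S → one S]
dog one S ⇒ dog one S G G   [S → S G G]
dog one S G G ⇒ dog one S G G G G   [S → S G G]
dog one S G G G G ⇒ dog one one S G G G G   [S → one S]
dog one one S G G G G ⇒ dog one one dog G G G G   [S → dog]
dog one one dog G G G G ⇒ dog one one dog dog G G G   [G → dog]
dog one one dog dog G G G ⇒ dog one one dog dog dog S G G   [G → dog S]
dog one one dog dog dog S G G ⇒ dog one one dog dog dog dog G G   [S → dog]
dog one one dog dog dog dog G G ⇒ dog one one dog dog dog dog dog G   [G → dog]
dog one one dog dog dog dog dog G ⇒ dog one one dog dog dog dog dog dog   [G → dog]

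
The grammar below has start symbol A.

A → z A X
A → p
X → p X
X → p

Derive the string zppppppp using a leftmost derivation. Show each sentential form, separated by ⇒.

A ⇒ zAX ⇒ zpX ⇒ zppX ⇒ zpppX ⇒ zppppX ⇒ zpppppX ⇒ zppppppX ⇒ zppppppp

A ⇒ zAX   [A → z A X]
zAX ⇒ zpX   [A → p]
zpX ⇒ zppX   [X → p X]
zppX ⇒ zpppX   [X → p X]
zpppX ⇒ zppppX   [X → p X]
zppppX ⇒ zpppppX   [X → p X]
zpppppX ⇒ zppppppX   [X → p X]
zppppppX ⇒ zppppppp   [X → p]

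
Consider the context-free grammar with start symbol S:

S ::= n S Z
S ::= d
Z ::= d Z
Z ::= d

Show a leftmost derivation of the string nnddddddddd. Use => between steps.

S=>nSZ=>nnSZZ=>nndZZ=>nnddZZ=>nndddZ=>nnddddZ=>nndddddZ=>nnddddddZ=>nndddddddZ=>nnddddddddZ=>nnddddddddd

S => nSZ   [S ::= n S Z]
nSZ => nnSZZ   [S ::= n S Z]
nnSZZ => nndZZ   [S ::= d]
nndZZ => nnddZZ   [Z ::= d Z]
nnddZZ => nndddZ   [Z ::= d]
nndddZ => nnddddZ   [Z ::= d Z]
nnddddZ => nndddddZ   [Z ::= d Z]
nndddddZ => nnddddddZ   [Z ::= d Z]
nnddddddZ => nndddddddZ   [Z ::= d Z]
nndddddddZ => nnddddddddZ   [Z ::= d Z]
nnddddddddZ => nnddddddddd   [Z ::= d]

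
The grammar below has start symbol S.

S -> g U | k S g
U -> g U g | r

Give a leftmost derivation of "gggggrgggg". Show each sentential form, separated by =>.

S=>gU=>ggUg=>gggUgg=>ggggUggg=>gggggUgggg=>gggggrgggg

S => gU   [S -> g U]
gU => ggUg   [U -> g U g]
ggUg => gggUgg   [U -> g U g]
gggUgg => ggggUggg   [U -> g U g]
ggggUggg => gggggUgggg   [U -> g U g]
gggggUgggg => gggggrgggg   [U -> r]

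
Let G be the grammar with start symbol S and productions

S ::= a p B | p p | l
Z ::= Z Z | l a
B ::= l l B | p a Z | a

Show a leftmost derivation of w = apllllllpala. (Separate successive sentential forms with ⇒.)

S ⇒ apB ⇒ apllB ⇒ apllllB ⇒ apllllllB ⇒ apllllllpaZ ⇒ apllllllpala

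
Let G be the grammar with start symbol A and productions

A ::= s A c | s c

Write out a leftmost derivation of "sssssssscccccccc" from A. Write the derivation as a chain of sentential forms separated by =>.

A => sAc => ssAcc => sssAccc => ssssAcccc => sssssAccccc => ssssssAcccccc => sssssssAccccccc => sssssssscccccccc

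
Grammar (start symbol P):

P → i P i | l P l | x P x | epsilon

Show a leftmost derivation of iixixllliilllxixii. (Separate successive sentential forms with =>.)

P => iPi   [P → i P i]
iPi => iiPii   [P → i P i]
iiPii => iixPxii   [P → x P x]
iixPxii => iixiPixii   [P → i P i]
iixiPixii => iixixPxixii   [P → x P x]
iixixPxixii => iixixlPlxixii   [P → l P l]
iixixlPlxixii => iixixllPllxixii   [P → l P l]
iixixllPllxixii => iixixlllPlllxixii   [P → l P l]
iixixlllPlllxixii => iixixllliPilllxixii   [P → i P i]
iixixllliPilllxixii => iixixllliilllxixii   [P → epsilon]

P => iPi => iiPii => iixPxii => iixiPixii => iixixPxixii => iixixlPlxixii => iixixllPllxixii => iixixlllPlllxixii => iixixllliPilllxixii => iixixllliilllxixii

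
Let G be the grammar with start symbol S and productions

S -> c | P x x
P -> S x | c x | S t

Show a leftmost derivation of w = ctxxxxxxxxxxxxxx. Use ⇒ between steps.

S ⇒ Pxx ⇒ Sxxx ⇒ Pxxxxx ⇒ Sxxxxxx ⇒ Pxxxxxxxx ⇒ Sxxxxxxxxx ⇒ Pxxxxxxxxxxx ⇒ Sxxxxxxxxxxxx ⇒ Pxxxxxxxxxxxxxx ⇒ Stxxxxxxxxxxxxxx ⇒ ctxxxxxxxxxxxxxx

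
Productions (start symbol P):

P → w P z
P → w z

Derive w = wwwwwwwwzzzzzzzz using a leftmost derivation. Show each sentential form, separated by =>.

P => wPz   [P → w P z]
wPz => wwPzz   [P → w P z]
wwPzz => wwwPzzz   [P → w P z]
wwwPzzz => wwwwPzzzz   [P → w P z]
wwwwPzzzz => wwwwwPzzzzz   [P → w P z]
wwwwwPzzzzz => wwwwwwPzzzzzz   [P → w P z]
wwwwwwPzzzzzz => wwwwwwwPzzzzzzz   [P → w P z]
wwwwwwwPzzzzzzz => wwwwwwwwzzzzzzzz   [P → w z]

P => wPz => wwPzz => wwwPzzz => wwwwPzzzz => wwwwwPzzzzz => wwwwwwPzzzzzz => wwwwwwwPzzzzzzz => wwwwwwwwzzzzzzzz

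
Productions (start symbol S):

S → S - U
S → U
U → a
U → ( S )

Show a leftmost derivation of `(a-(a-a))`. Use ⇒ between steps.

S⇒U⇒(S)⇒(S-U)⇒(U-U)⇒(a-U)⇒(a-(S))⇒(a-(S-U))⇒(a-(U-U))⇒(a-(a-U))⇒(a-(a-a))

S ⇒ U   [S → U]
U ⇒ (S)   [U → ( S )]
(S) ⇒ (S-U)   [S → S - U]
(S-U) ⇒ (U-U)   [S → U]
(U-U) ⇒ (a-U)   [U → a]
(a-U) ⇒ (a-(S))   [U → ( S )]
(a-(S)) ⇒ (a-(S-U))   [S → S - U]
(a-(S-U)) ⇒ (a-(U-U))   [S → U]
(a-(U-U)) ⇒ (a-(a-U))   [U → a]
(a-(a-U)) ⇒ (a-(a-a))   [U → a]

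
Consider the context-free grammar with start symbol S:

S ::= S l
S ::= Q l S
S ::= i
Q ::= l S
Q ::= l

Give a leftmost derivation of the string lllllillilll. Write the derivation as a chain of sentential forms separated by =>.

S=>Sl=>QlSl=>llSl=>llSll=>llSlll=>llQlSlll=>lllSlSlll=>lllQlSlSlll=>lllllSlSlll=>lllllSllSlll=>lllllillSlll=>lllllillilll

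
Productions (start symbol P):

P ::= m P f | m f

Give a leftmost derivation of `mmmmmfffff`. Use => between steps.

P => mPf   [P ::= m P f]
mPf => mmPff   [P ::= m P f]
mmPff => mmmPfff   [P ::= m P f]
mmmPfff => mmmmPffff   [P ::= m P f]
mmmmPffff => mmmmmfffff   [P ::= m f]

P => mPf => mmPff => mmmPfff => mmmmPffff => mmmmmfffff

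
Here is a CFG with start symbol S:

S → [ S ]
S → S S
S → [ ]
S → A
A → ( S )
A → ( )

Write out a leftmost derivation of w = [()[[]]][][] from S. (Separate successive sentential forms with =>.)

S => SS => SSS => [S]SS => [SS]SS => [AS]SS => [()S]SS => [()[S]]SS => [()[[]]]SS => [()[[]]][]S => [()[[]]][][]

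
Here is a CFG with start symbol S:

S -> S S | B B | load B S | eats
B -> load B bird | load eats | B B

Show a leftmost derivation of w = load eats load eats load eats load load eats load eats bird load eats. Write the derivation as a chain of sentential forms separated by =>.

S => B B   [S -> B B]
B B => B B B   [B -> B B]
B B B => B B B B   [B -> B B]
B B B B => load eats B B B   [B -> load eats]
load eats B B B => load eats load eats B B   [B -> load eats]
load eats load eats B B => load eats load eats B B B   [B -> B B]
load eats load eats B B B => load eats load eats load eats B B   [B -> load eats]
load eats load eats load eats B B => load eats load eats load eats load B bird B   [B -> load B bird]
load eats load eats load eats load B bird B => load eats load eats load eats load B B bird B   [B -> B B]
load eats load eats load eats load B B bird B => load eats load eats load eats load load eats B bird B   [B -> load eats]
load eats load eats load eats load load eats B bird B => load eats load eats load eats load load eats load eats bird B   [B -> load eats]
load eats load eats load eats load load eats load eats bird B => load eats load eats load eats load load eats load eats bird load eats   [B -> load eats]

S => B B => B B B => B B B B => load eats B B B => load eats load eats B B => load eats load eats B B B => load eats load eats load eats B B => load eats load eats load eats load B bird B => load eats load eats load eats load B B bird B => load eats load eats load eats load load eats B bird B => load eats load eats load eats load load eats load eats bird B => load eats load eats load eats load load eats load eats bird load eats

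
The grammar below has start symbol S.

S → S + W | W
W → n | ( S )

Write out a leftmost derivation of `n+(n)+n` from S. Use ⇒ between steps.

S ⇒ S+W   [S → S + W]
S+W ⇒ S+W+W   [S → S + W]
S+W+W ⇒ W+W+W   [S → W]
W+W+W ⇒ n+W+W   [W → n]
n+W+W ⇒ n+(S)+W   [W → ( S )]
n+(S)+W ⇒ n+(W)+W   [S → W]
n+(W)+W ⇒ n+(n)+W   [W → n]
n+(n)+W ⇒ n+(n)+n   [W → n]

S ⇒ S+W ⇒ S+W+W ⇒ W+W+W ⇒ n+W+W ⇒ n+(S)+W ⇒ n+(W)+W ⇒ n+(n)+W ⇒ n+(n)+n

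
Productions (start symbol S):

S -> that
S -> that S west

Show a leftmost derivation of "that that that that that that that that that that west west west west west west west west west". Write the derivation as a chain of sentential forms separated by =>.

S => that S west => that that S west west => that that that S west west west => that that that that S west west west west => that that that that that S west west west west west => that that that that that that S west west west west west west => that that that that that that that S west west west west west west west => that that that that that that that that S west west west west west west west west => that that that that that that that that that S west west west west west west west west west => that that that that that that that that that that west west west west west west west west west

S => that S west   [S -> that S west]
that S west => that that S west west   [S -> that S west]
that that S west west => that that that S west west west   [S -> that S west]
that that that S west west west => that that that that S west west west west   [S -> that S west]
that that that that S west west west west => that that that that that S west west west west west   [S -> that S west]
that that that that that S west west west west west => that that that that that that S west west west west west west   [S -> that S west]
that that that that that that S west west west west west west => that that that that that that that S west west west west west west west   [S -> that S west]
that that that that that that that S west west west west west west west => that that that that that that that that S west west west west west west west west   [S -> that S west]
that that that that that that that that S west west west west west west west west => that that that that that that that that that S west west west west west west west west west   [S -> that S west]
that that that that that that that that that S west west west west west west west west west => that that that that that that that that that that west west west west west west west west west   [S -> that]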